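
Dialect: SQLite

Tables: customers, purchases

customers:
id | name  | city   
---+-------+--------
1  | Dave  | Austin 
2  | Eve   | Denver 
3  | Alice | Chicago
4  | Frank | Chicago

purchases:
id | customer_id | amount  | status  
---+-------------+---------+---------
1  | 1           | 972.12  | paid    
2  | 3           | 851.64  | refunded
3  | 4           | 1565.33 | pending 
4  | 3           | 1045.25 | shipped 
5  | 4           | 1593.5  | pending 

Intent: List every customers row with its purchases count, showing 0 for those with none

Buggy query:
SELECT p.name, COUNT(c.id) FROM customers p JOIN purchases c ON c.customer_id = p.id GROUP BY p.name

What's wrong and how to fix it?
Bug: INNER JOIN drops customers rows that have no matching purchases rows

Fix: Use LEFT JOIN so parents without children still appear (COUNT(c.id) gives 0)

Corrected query:
SELECT p.name, COUNT(c.id) FROM customers p LEFT JOIN purchases c ON c.customer_id = p.id GROUP BY p.name

Result:
name  | COUNT(c.id)
------+------------
Alice | 2          
Dave  | 1          
Eve   | 0          
Frank | 2          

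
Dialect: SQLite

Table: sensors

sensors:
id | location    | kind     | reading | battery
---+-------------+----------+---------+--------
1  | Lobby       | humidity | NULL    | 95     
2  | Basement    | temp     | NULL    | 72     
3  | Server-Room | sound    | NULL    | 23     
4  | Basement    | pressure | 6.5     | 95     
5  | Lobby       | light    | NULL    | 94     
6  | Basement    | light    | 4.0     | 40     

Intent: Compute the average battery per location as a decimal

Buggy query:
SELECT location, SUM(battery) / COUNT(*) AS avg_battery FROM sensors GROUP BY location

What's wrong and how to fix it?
Bug: SUM(battery) and COUNT(*) are both integers; the division truncates the fractional part

Fix: Cast one side to REAL so the division keeps the fractional part

Corrected query:
SELECT location, SUM(battery) * 1.0 / COUNT(*) AS avg_battery FROM sensors GROUP BY location

Result:
location    | avg_battery
------------+------------
Basement    | 69         
Lobby       | 94.5       
Server-Room | 23         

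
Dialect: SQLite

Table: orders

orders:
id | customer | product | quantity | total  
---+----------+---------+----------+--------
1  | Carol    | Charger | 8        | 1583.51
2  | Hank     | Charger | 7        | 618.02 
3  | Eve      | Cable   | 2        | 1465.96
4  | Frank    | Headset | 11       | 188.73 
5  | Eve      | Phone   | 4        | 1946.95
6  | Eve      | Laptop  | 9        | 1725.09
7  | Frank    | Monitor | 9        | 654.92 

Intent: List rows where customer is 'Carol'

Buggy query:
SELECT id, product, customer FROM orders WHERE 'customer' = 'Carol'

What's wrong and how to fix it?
Bug: Single quotes denote string literals in SQL; the column name is being compared as a constant string

Fix: Reference the column as customer without single quotes

Corrected query:
SELECT id, product, customer FROM orders WHERE customer = 'Carol'

Result:
id | product | customer
---+---------+---------
1  | Charger | Carol   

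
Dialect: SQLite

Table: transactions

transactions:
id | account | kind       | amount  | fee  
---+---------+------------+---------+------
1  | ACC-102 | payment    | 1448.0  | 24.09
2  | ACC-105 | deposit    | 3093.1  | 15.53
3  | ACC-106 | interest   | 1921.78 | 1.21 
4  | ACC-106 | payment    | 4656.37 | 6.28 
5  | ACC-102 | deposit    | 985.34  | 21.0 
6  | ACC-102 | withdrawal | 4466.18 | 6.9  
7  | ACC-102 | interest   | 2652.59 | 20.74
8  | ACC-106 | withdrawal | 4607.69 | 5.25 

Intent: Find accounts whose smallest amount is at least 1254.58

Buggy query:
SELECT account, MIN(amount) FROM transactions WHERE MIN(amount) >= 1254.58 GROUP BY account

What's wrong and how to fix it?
Bug: Aggregates like MIN are computed per group after WHERE runs

Fix: Replace WHERE with HAVING after the GROUP BY

Corrected query:
SELECT account, MIN(amount) FROM transactions GROUP BY account HAVING MIN(amount) >= 1254.58

Result:
account | MIN(amount)
--------+------------
ACC-105 | 3093.1     
ACC-106 | 1921.78    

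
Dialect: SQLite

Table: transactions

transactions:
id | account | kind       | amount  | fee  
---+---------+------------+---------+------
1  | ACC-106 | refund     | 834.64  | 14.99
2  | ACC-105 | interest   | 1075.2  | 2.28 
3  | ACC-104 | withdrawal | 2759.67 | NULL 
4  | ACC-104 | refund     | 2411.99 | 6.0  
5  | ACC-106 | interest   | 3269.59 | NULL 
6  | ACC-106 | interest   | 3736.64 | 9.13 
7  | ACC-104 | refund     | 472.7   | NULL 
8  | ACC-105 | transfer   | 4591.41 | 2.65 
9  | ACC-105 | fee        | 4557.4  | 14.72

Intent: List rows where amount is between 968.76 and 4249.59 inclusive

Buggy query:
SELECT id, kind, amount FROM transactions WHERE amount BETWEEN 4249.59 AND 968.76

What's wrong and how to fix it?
Bug: The bounds are reversed; BETWEEN a AND b requires a <= b to match anything

Fix: Swap the bounds so the smaller value comes first

Corrected query:
SELECT id, kind, amount FROM transactions WHERE amount BETWEEN 968.76 AND 4249.59

Result:
id | kind       | amount 
---+------------+--------
2  | interest   | 1075.2 
3  | withdrawal | 2759.67
4  | refund     | 2411.99
5  | interest   | 3269.59
6  | interest   | 3736.64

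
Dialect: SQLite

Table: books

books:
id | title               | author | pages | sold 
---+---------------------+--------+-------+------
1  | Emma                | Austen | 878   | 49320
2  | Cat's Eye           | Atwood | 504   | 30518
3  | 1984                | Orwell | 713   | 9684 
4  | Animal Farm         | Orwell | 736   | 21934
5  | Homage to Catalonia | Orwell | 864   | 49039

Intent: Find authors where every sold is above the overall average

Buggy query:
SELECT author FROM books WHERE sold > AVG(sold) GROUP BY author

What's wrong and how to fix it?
Bug: WHERE evaluates per row before aggregation, so AVG() is unavailable

Fix: Compute the overall average in a scalar subquery and compare each group's MIN against it in HAVING

Corrected query:
SELECT author FROM books GROUP BY author HAVING MIN(sold) > (SELECT AVG(sold) FROM books)

Result:
author
------
Austen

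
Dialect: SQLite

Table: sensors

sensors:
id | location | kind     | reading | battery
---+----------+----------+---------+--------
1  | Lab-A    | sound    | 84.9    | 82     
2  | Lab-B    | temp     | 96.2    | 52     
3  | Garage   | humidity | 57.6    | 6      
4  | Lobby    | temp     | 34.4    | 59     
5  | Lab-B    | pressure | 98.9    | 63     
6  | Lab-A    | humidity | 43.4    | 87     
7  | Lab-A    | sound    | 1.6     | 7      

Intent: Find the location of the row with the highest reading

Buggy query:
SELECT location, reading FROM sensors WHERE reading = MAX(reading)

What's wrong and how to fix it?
Bug: MAX(reading) is an aggregate and cannot be used directly in WHERE

Fix: Wrap MAX in a scalar subquery so WHERE compares against a single value

Corrected query:
SELECT location, reading FROM sensors WHERE reading = (SELECT MAX(reading) FROM sensors)

Result:
location | reading
---------+--------
Lab-B    | 98.9   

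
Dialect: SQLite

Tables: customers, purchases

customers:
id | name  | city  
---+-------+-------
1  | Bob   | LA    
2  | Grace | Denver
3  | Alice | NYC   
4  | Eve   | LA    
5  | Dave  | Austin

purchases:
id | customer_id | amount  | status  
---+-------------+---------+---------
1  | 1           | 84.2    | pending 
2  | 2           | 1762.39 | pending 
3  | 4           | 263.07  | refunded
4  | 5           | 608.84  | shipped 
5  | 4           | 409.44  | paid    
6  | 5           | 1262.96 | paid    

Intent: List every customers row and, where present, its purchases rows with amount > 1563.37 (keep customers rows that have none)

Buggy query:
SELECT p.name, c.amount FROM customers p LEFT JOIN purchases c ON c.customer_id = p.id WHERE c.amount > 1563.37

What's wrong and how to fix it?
Bug: Filtering c.amount in WHERE discards the NULL rows produced by LEFT JOIN, turning it into an inner join

Fix: Move the right-table condition into the ON clause so unmatched parents are kept

Corrected query:
SELECT p.name, c.amount FROM customers p LEFT JOIN purchases c ON c.customer_id = p.id AND c.amount > 1563.37

Result:
name  | amount 
------+--------
Bob   | NULL   
Grace | 1762.39
Alice | NULL   
Eve   | NULL   
Dave  | NULL   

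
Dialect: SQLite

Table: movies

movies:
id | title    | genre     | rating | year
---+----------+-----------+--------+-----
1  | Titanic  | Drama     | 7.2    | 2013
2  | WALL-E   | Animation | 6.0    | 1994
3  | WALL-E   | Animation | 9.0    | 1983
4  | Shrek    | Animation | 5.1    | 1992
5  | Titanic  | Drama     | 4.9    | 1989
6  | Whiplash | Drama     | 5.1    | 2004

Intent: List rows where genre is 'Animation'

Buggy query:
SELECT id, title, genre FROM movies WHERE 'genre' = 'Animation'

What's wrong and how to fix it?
Bug: Single quotes denote string literals in SQL; the column name is being compared as a constant string

Fix: Reference the column as genre without single quotes

Corrected query:
SELECT id, title, genre FROM movies WHERE genre = 'Animation'

Result:
id | title  | genre    
---+--------+----------
2  | WALL-E | Animation
3  | WALL-E | Animation
4  | Shrek  | Animation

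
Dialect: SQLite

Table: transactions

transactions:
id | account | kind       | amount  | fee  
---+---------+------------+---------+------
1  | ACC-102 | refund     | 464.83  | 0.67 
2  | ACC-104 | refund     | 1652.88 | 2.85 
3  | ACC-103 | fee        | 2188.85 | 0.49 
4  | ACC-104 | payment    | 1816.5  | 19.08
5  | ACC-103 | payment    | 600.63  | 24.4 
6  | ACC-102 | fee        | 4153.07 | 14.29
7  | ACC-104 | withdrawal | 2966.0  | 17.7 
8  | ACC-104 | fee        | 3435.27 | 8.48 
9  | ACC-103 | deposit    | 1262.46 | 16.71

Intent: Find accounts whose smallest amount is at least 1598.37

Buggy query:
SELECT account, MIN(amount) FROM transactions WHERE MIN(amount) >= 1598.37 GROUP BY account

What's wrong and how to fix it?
Bug: Aggregates like MIN are computed per group after WHERE runs

Fix: Use HAVING for the per-group MIN condition

Corrected query:
SELECT account, MIN(amount) FROM transactions GROUP BY account HAVING MIN(amount) >= 1598.37

Result:
account | MIN(amount)
--------+------------
ACC-104 | 1652.88    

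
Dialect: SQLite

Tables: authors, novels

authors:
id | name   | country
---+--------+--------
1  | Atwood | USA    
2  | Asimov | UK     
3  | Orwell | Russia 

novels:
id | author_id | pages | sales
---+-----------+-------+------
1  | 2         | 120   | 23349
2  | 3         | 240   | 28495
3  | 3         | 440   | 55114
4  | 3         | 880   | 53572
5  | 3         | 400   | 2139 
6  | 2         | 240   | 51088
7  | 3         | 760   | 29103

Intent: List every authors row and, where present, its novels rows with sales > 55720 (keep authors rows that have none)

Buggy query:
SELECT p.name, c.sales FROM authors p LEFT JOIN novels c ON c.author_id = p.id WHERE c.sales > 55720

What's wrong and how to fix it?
Bug: Filtering c.sales in WHERE discards the NULL rows produced by LEFT JOIN, turning it into an inner join

Fix: Put 'c.sales > 55720' in the JOIN's ON clause instead of WHERE

Corrected query:
SELECT p.name, c.sales FROM authors p LEFT JOIN novels c ON c.author_id = p.id AND c.sales > 55720

Result:
name   | sales
-------+------
Atwood | NULL 
Asimov | NULL 
Orwell | NULL 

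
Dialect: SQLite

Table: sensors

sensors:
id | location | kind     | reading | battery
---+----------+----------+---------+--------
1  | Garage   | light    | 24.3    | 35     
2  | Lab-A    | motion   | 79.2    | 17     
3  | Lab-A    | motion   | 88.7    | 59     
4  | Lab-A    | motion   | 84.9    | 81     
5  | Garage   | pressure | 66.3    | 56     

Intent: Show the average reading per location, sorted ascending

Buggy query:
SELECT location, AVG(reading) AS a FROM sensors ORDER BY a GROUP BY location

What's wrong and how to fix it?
Bug: ORDER BY appears before GROUP BY; SQL clause order requires GROUP BY first

Fix: Move ORDER BY to the end, after GROUP BY

Corrected query:
SELECT location, AVG(reading) AS a FROM sensors GROUP BY location ORDER BY a

Result:
location | a        
---------+----------
Garage   | 45.3     
Lab-A    | 84.266667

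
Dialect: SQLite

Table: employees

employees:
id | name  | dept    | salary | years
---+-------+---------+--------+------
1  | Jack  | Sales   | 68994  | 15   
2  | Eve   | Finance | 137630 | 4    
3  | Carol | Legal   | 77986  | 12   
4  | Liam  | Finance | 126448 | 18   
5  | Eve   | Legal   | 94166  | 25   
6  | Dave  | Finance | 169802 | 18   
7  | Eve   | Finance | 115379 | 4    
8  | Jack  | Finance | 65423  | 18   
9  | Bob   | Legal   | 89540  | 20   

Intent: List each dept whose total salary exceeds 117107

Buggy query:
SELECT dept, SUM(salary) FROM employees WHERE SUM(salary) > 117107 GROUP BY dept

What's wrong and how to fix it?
Bug: SUM(salary) is an aggregate, but WHERE filters rows before aggregation

Fix: Move the aggregate condition to a HAVING clause

Corrected query:
SELECT dept, SUM(salary) FROM employees GROUP BY dept HAVING SUM(salary) > 117107

Result:
dept    | SUM(salary)
--------+------------
Finance | 614682     
Legal   | 261692     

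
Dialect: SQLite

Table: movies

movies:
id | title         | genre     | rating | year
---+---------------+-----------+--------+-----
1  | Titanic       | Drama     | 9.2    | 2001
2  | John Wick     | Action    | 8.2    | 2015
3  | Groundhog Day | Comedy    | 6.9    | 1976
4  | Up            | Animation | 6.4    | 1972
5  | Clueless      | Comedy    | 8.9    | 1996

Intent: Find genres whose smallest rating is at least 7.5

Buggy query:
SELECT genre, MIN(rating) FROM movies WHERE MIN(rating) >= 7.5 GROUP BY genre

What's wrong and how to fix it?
Bug: MIN() in WHERE is a misuse of aggregate

Fix: Replace WHERE with HAVING after the GROUP BY

Corrected query:
SELECT genre, MIN(rating) FROM movies GROUP BY genre HAVING MIN(rating) >= 7.5

Result:
genre  | MIN(rating)
-------+------------
Action | 8.2        
Drama  | 9.2        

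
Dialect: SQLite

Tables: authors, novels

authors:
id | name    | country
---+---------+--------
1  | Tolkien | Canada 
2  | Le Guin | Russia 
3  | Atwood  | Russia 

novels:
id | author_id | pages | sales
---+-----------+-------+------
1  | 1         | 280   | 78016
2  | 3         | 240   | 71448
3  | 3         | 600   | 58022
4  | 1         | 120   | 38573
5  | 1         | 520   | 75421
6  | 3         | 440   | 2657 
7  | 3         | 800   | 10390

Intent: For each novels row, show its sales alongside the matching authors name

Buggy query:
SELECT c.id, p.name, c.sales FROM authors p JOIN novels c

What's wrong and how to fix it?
Bug: Missing join condition: each novels row is matched to all authors rows instead of just its own

Fix: Specify the join condition linking the foreign key to the parent id

Corrected query:
SELECT c.id, p.name, c.sales FROM authors p JOIN novels c ON c.author_id = p.id

Result:
id | name    | sales
---+---------+------
1  | Tolkien | 78016
2  | Atwood  | 71448
3  | Atwood  | 58022
4  | Tolkien | 38573
5  | Tolkien | 75421
6  | Atwood  | 2657 
7  | Atwood  | 10390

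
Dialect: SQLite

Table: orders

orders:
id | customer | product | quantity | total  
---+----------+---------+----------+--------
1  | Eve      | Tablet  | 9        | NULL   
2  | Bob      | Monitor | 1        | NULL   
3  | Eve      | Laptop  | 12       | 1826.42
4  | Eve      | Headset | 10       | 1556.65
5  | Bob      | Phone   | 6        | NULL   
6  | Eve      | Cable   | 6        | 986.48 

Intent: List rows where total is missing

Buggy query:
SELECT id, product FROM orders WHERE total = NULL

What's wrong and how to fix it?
Bug: '= NULL' is always unknown in SQL three-valued logic, so no rows match

Fix: Use IS NULL to test for NULL

Corrected query:
SELECT id, product FROM orders WHERE total IS NULL

Result:
id | product
---+--------
1  | Tablet 
2  | Monitor
5  | Phone  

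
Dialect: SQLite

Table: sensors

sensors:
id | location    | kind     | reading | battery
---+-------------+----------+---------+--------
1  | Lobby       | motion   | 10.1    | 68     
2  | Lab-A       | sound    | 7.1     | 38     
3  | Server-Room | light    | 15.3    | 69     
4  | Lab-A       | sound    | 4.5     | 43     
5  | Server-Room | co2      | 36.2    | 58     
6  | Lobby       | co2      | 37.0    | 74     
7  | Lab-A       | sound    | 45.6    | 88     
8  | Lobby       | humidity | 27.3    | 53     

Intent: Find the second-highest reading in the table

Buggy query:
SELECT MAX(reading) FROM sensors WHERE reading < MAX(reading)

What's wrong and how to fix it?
Bug: MAX(reading) on the right of the comparison is an aggregate-in-WHERE error

Fix: Put the inner MAX in a scalar subquery

Corrected query:
SELECT MAX(reading) FROM sensors WHERE reading < (SELECT MAX(reading) FROM sensors)

Result:
MAX(reading)
------------
37          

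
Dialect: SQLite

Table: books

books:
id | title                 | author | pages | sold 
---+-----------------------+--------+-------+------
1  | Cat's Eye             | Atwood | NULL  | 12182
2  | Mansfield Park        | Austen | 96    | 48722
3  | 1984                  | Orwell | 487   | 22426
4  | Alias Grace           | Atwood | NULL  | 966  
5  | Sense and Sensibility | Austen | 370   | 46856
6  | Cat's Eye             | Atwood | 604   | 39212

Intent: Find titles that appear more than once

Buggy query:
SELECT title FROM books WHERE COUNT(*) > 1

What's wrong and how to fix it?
Bug: COUNT(*) is an aggregate and cannot be used in WHERE

Fix: Group first, then use HAVING for the count condition

Corrected query:
SELECT title FROM books GROUP BY title HAVING COUNT(*) > 1

Result:
title    
---------
Cat's Eye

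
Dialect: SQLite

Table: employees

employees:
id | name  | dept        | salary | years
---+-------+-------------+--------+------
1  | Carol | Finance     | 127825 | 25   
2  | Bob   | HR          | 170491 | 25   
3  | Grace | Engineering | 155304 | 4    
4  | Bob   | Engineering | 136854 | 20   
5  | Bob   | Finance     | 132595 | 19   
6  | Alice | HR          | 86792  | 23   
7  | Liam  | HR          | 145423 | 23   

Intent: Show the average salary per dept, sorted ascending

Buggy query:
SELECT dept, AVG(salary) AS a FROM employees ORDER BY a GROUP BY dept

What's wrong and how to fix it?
Bug: ORDER BY appears before GROUP BY; SQL clause order requires GROUP BY first

Fix: Reorder: SELECT … FROM … GROUP BY … ORDER BY …

Corrected query:
SELECT dept, AVG(salary) AS a FROM employees GROUP BY dept ORDER BY a

Result:
dept        | a            
------------+--------------
Finance     | 130210       
HR          | 134235.333333
Engineering | 146079       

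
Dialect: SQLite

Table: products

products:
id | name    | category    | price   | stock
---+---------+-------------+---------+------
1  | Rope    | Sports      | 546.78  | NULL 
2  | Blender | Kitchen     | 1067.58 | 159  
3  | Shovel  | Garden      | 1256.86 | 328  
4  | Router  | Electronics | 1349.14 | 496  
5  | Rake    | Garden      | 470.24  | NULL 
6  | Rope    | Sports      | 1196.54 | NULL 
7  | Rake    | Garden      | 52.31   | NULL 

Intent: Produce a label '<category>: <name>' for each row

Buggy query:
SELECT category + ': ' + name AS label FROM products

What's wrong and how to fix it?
Bug: SQLite uses || for string concatenation; + coerces text to numbers (yielding 0)

Fix: Use the || operator for string concatenation

Corrected query:
SELECT category || ': ' || name AS label FROM products

Result:
label              
-------------------
Sports: Rope       
Kitchen: Blender   
Garden: Shovel     
Electronics: Router
Garden: Rake       
Sports: Rope       
Garden: Rake       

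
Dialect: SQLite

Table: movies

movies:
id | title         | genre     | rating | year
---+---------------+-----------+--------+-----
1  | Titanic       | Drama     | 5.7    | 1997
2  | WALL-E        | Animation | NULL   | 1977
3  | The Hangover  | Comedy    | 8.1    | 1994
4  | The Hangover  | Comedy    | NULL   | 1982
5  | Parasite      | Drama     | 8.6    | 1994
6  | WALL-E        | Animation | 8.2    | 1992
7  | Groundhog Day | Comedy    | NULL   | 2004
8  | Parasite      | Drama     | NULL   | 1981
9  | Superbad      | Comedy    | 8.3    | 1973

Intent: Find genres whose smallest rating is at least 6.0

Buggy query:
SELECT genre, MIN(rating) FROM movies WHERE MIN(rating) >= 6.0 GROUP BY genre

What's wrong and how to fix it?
Bug: MIN() in WHERE is a misuse of aggregate

Fix: Use HAVING for the per-group MIN condition

Corrected query:
SELECT genre, MIN(rating) FROM movies GROUP BY genre HAVING MIN(rating) >= 6.0

Result:
genre     | MIN(rating)
----------+------------
Animation | 8.2        
Comedy    | 8.1        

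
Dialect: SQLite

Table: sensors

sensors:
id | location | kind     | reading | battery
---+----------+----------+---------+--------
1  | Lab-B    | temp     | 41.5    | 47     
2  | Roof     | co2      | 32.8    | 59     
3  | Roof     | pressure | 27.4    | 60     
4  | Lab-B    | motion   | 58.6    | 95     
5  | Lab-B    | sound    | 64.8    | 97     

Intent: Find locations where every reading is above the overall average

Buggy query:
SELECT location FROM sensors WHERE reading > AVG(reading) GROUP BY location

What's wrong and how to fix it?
Bug: AVG() is an aggregate; it can't sit directly in WHERE

Fix: Compute the overall average in a scalar subquery and compare each group's MIN against it in HAVING

Corrected query:
SELECT location FROM sensors GROUP BY location HAVING MIN(reading) > (SELECT AVG(reading) FROM sensors)

Result:
(no rows)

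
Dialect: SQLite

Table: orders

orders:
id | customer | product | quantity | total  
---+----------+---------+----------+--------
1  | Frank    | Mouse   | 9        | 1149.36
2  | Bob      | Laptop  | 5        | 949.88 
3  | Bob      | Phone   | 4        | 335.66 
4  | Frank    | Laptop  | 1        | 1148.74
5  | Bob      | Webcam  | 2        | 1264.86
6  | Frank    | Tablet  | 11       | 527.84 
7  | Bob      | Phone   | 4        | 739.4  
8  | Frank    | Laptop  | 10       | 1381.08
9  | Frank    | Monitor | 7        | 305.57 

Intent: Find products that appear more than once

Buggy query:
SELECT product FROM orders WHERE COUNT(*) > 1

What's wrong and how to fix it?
Bug: WHERE can't reference COUNT(*); aggregates are computed after WHERE

Fix: Group first, then use HAVING for the count condition

Corrected query:
SELECT product FROM orders GROUP BY product HAVING COUNT(*) > 1

Result:
product
-------
Laptop 
Phone  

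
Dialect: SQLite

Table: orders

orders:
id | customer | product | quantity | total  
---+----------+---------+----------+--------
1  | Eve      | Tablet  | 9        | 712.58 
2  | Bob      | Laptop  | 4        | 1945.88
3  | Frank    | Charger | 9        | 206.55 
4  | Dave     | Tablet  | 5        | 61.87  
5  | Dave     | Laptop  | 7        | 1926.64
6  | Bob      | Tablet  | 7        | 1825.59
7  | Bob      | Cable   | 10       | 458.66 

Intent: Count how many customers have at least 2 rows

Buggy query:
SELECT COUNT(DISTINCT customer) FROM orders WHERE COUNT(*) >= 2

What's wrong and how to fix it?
Bug: WHERE filters individual rows, not groups, so a group-level COUNT is invalid there

Fix: Group first with HAVING COUNT(*) >= 2, then COUNT the resulting groups

Corrected query:
SELECT COUNT(*) FROM (SELECT customer FROM orders GROUP BY customer HAVING COUNT(*) >= 2)

Result:
COUNT(*)
--------
2       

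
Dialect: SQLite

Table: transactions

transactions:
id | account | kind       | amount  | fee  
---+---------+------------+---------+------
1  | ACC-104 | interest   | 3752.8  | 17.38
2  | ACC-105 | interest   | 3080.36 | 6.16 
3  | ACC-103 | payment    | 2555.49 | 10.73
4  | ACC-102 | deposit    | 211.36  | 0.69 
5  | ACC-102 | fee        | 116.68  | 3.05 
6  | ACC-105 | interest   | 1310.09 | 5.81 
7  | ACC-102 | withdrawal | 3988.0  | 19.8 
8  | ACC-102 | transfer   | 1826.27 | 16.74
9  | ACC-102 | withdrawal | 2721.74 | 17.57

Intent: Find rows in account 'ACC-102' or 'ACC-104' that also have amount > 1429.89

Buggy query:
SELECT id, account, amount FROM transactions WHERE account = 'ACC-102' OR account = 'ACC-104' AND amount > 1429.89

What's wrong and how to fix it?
Bug: Without parentheses, AND is evaluated before OR, so the amount filter only applies to the 'ACC-104' branch

Fix: Group the OR with parentheses (or use IN), then AND the threshold

Corrected query:
SELECT id, account, amount FROM transactions WHERE (account = 'ACC-102' OR account = 'ACC-104') AND amount > 1429.89

Result:
id | account | amount 
---+---------+--------
1  | ACC-104 | 3752.8 
7  | ACC-102 | 3988   
8  | ACC-102 | 1826.27
9  | ACC-102 | 2721.74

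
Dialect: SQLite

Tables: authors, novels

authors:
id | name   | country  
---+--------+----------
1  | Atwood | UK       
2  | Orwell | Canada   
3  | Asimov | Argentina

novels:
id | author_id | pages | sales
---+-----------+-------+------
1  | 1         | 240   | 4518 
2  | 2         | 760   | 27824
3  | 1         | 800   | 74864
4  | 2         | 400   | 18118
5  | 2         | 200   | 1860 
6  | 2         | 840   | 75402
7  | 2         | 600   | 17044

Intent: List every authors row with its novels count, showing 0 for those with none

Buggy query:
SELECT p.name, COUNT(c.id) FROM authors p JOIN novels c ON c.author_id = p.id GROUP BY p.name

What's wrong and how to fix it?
Bug: An inner join excludes parents with zero children

Fix: Use LEFT JOIN so parents without children still appear (COUNT(c.id) gives 0)

Corrected query:
SELECT p.name, COUNT(c.id) FROM authors p LEFT JOIN novels c ON c.author_id = p.id GROUP BY p.name

Result:
name   | COUNT(c.id)
-------+------------
Asimov | 0          
Atwood | 2          
Orwell | 5          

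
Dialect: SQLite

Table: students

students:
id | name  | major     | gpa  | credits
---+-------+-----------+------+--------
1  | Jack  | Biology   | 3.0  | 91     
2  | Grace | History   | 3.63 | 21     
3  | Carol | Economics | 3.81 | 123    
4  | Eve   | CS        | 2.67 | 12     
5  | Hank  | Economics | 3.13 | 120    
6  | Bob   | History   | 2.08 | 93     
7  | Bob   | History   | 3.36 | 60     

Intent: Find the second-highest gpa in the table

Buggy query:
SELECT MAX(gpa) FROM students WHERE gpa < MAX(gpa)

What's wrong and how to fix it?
Bug: The inner MAX is an aggregate inside WHERE, which is not allowed

Fix: Compute the overall MAX in a subquery, then take MAX of rows below it

Corrected query:
SELECT MAX(gpa) FROM students WHERE gpa < (SELECT MAX(gpa) FROM students)

Result:
MAX(gpa)
--------
3.63    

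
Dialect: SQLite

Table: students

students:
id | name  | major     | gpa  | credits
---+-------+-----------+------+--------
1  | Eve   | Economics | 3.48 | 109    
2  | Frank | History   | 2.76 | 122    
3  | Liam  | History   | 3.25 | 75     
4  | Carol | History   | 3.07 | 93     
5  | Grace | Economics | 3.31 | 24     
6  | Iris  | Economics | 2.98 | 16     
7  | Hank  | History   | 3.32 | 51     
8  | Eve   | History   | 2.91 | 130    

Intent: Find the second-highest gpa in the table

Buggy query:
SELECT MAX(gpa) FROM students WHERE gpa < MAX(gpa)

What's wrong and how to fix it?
Bug: MAX(gpa) on the right of the comparison is an aggregate-in-WHERE error

Fix: Compute the overall MAX in a subquery, then take MAX of rows below it

Corrected query:
SELECT MAX(gpa) FROM students WHERE gpa < (SELECT MAX(gpa) FROM students)

Result:
MAX(gpa)
--------
3.32    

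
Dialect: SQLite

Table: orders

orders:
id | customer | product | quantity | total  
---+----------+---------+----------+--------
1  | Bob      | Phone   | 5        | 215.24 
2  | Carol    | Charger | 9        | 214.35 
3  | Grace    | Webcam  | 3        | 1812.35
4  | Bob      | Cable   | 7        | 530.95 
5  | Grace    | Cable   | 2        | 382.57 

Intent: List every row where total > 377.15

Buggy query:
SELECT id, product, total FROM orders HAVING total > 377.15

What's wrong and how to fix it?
Bug: HAVING filters the output of aggregation, but this query has no GROUP BY and no aggregate functions, so SQLite rejects it (HAVING clause on a non-aggregate query); the condition here is per row

Fix: Replace HAVING with WHERE since the condition applies to individual rows

Corrected query:
SELECT id, product, total FROM orders WHERE total > 377.15

Result:
id | product | total  
---+---------+--------
3  | Webcam  | 1812.35
4  | Cable   | 530.95 
5  | Cable   | 382.57 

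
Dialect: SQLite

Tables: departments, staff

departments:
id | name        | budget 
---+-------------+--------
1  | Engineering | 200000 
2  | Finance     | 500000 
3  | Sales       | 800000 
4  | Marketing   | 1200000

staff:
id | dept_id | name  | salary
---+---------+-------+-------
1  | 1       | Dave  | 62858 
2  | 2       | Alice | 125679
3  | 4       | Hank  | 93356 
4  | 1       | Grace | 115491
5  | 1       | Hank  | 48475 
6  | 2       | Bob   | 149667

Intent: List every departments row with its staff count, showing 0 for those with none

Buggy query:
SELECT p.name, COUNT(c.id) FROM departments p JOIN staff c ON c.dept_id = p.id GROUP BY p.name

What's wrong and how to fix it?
Bug: An inner join excludes parents with zero children

Fix: Switch to LEFT JOIN to retain unmatched parent rows

Corrected query:
SELECT p.name, COUNT(c.id) FROM departments p LEFT JOIN staff c ON c.dept_id = p.id GROUP BY p.name

Result:
name        | COUNT(c.id)
------------+------------
Engineering | 3          
Finance     | 2          
Marketing   | 1          
Sales       | 0          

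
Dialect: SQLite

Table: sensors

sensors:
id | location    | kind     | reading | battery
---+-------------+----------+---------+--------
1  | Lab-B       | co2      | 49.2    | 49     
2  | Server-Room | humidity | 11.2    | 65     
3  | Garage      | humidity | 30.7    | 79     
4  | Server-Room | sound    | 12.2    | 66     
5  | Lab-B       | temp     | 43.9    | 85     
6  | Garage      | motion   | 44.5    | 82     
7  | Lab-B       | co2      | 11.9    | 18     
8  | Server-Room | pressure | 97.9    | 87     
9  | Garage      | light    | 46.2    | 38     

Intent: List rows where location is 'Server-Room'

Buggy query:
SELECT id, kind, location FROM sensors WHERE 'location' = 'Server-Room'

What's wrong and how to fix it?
Bug: 'location' in single quotes is a string literal, not the column; the comparison is literal-vs-literal and never true

Fix: Remove the quotes around the column name (or use double quotes for an identifier)

Corrected query:
SELECT id, kind, location FROM sensors WHERE location = 'Server-Room'

Result:
id | kind     | location   
---+----------+------------
2  | humidity | Server-Room
4  | sound    | Server-Room
8  | pressure | Server-Room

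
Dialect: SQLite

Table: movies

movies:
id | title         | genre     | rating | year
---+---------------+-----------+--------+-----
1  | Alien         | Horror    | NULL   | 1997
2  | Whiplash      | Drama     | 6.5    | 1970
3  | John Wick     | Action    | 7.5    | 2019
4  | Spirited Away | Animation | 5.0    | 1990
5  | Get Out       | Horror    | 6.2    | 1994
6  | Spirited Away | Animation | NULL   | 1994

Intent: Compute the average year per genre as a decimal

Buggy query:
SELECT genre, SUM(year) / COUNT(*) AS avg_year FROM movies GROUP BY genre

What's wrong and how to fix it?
Bug: Both operands are integers, so '/' performs integer division and truncates

Fix: Multiply by 1.0 (or CAST to REAL) to force floating-point division

Corrected query:
SELECT genre, SUM(year) * 1.0 / COUNT(*) AS avg_year FROM movies GROUP BY genre

Result:
genre     | avg_year
----------+---------
Action    | 2019    
Animation | 1992    
Drama     | 1970    
Horror    | 1995.5  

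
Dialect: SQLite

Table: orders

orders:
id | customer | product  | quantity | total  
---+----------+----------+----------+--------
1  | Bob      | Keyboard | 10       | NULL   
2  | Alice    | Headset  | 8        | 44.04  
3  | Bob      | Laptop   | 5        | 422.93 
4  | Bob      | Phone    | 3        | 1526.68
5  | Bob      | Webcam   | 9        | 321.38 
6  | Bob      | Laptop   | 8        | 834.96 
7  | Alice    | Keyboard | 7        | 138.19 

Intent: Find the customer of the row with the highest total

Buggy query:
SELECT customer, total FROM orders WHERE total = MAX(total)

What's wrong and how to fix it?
Bug: MAX(total) is an aggregate and cannot be used directly in WHERE

Fix: Use a subquery: WHERE total = (SELECT MAX(total) FROM orders)

Corrected query:
SELECT customer, total FROM orders WHERE total = (SELECT MAX(total) FROM orders)

Result:
customer | total  
---------+--------
Bob      | 1526.68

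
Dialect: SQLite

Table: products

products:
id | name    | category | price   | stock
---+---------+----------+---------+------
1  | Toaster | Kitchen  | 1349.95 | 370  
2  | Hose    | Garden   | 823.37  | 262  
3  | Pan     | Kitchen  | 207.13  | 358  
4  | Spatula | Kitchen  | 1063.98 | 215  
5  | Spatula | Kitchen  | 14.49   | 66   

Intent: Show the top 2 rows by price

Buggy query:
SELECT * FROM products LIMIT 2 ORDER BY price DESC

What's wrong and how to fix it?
Bug: LIMIT must come after ORDER BY

Fix: Sort with ORDER BY, then apply LIMIT

Corrected query:
SELECT * FROM products ORDER BY price DESC LIMIT 2

Result:
id | name    | category | price   | stock
---+---------+----------+---------+------
1  | Toaster | Kitchen  | 1349.95 | 370  
4  | Spatula | Kitchen  | 1063.98 | 215  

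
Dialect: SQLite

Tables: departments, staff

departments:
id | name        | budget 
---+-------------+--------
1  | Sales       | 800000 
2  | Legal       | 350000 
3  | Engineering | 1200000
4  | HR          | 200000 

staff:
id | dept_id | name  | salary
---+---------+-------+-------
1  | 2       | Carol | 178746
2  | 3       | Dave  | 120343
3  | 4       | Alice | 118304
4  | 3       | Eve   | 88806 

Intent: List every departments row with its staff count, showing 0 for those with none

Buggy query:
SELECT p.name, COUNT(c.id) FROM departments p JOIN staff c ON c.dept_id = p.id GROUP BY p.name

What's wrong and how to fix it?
Bug: INNER JOIN drops departments rows that have no matching staff rows

Fix: Switch to LEFT JOIN to retain unmatched parent rows

Corrected query:
SELECT p.name, COUNT(c.id) FROM departments p LEFT JOIN staff c ON c.dept_id = p.id GROUP BY p.name

Result:
name        | COUNT(c.id)
------------+------------
Engineering | 2          
HR          | 1          
Legal       | 1          
Sales       | 0          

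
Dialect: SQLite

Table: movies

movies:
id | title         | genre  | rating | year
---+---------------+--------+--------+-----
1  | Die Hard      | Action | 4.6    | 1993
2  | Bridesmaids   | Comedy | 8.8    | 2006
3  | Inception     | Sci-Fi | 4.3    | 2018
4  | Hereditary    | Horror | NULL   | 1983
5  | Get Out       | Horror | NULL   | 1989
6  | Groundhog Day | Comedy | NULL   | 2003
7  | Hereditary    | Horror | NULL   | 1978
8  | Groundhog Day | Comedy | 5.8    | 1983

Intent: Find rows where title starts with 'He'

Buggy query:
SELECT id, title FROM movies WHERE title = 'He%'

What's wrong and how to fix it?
Bug: Wildcards only work with LIKE; '=' treats '%' as a literal character

Fix: Replace '=' with LIKE so 'He%' is treated as a pattern

Corrected query:
SELECT id, title FROM movies WHERE title LIKE 'He%'

Result:
id | title     
---+-----------
4  | Hereditary
7  | Hereditary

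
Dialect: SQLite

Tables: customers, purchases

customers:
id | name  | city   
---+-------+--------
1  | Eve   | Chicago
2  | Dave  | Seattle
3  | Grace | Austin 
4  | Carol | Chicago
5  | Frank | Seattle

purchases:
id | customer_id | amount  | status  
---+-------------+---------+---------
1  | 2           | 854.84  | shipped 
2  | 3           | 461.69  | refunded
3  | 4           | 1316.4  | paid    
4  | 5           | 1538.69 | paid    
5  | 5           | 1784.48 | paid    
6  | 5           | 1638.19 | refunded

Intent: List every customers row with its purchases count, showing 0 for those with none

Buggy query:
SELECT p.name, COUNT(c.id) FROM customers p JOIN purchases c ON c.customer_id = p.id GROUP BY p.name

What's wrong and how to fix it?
Bug: An inner join excludes parents with zero children

Fix: Use LEFT JOIN so parents without children still appear (COUNT(c.id) gives 0)

Corrected query:
SELECT p.name, COUNT(c.id) FROM customers p LEFT JOIN purchases c ON c.customer_id = p.id GROUP BY p.name

Result:
name  | COUNT(c.id)
------+------------
Carol | 1          
Dave  | 1          
Eve   | 0          
Frank | 3          
Grace | 1          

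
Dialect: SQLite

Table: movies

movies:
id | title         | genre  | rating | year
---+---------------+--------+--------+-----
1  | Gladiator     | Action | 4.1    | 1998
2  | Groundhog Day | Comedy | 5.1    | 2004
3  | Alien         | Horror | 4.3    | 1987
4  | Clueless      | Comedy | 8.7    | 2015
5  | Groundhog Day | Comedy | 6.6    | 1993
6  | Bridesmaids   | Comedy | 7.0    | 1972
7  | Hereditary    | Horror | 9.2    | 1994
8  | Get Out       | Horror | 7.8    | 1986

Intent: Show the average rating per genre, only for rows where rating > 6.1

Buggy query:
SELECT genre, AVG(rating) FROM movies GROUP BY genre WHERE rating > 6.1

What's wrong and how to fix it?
Bug: Row-level WHERE must come before GROUP BY in the clause order

Fix: Place WHERE between FROM and GROUP BY

Corrected query:
SELECT genre, AVG(rating) FROM movies WHERE rating > 6.1 GROUP BY genre

Result:
genre  | AVG(rating)
-------+------------
Comedy | 7.433333   
Horror | 8.5        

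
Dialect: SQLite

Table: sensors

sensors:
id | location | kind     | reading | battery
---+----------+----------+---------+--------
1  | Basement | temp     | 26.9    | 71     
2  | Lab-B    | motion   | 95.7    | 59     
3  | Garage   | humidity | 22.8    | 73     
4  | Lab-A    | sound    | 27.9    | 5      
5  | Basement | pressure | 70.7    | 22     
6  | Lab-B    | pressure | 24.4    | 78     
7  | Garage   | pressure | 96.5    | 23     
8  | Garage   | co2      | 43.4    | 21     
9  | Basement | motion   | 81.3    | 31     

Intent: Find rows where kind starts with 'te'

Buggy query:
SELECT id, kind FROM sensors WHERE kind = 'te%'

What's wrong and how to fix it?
Bug: '=' compares the literal string including the % character; pattern matching needs LIKE

Fix: Replace '=' with LIKE so 'te%' is treated as a pattern

Corrected query:
SELECT id, kind FROM sensors WHERE kind LIKE 'te%'

Result:
id | kind
---+-----
1  | temp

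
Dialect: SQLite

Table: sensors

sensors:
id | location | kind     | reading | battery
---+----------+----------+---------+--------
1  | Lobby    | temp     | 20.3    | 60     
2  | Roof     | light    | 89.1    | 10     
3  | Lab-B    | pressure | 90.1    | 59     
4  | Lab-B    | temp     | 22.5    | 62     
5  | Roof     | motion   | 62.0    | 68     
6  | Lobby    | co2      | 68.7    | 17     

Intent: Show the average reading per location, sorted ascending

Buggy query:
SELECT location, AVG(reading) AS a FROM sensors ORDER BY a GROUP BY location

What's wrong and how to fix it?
Bug: ORDER BY appears before GROUP BY; SQL clause order requires GROUP BY first

Fix: Reorder: SELECT … FROM … GROUP BY … ORDER BY …

Corrected query:
SELECT location, AVG(reading) AS a FROM sensors GROUP BY location ORDER BY a

Result:
location | a    
---------+------
Lobby    | 44.5 
Lab-B    | 56.3 
Roof     | 75.55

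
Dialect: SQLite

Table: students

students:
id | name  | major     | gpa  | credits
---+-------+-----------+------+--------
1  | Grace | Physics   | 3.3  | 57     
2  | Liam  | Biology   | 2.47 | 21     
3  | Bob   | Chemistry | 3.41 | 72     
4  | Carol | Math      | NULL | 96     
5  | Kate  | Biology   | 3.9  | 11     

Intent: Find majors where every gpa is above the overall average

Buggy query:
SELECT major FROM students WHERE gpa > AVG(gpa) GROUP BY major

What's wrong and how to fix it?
Bug: AVG() is an aggregate; it can't sit directly in WHERE

Fix: Use a subquery for AVG and a HAVING MIN(...) filter so the condition holds for every row in the group

Corrected query:
SELECT major FROM students GROUP BY major HAVING MIN(gpa) > (SELECT AVG(gpa) FROM students)

Result:
major    
---------
Chemistry
Physics  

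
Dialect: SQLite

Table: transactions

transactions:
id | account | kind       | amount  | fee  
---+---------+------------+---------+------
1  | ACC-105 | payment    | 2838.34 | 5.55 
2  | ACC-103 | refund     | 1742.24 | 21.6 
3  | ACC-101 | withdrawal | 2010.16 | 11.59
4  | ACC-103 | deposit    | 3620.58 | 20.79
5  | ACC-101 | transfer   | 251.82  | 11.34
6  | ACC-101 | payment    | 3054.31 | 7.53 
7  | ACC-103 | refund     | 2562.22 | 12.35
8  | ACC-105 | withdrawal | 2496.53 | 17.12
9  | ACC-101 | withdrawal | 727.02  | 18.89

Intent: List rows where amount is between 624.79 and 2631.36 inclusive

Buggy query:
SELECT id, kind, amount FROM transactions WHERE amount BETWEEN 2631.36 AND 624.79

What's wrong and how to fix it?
Bug: The bounds are reversed; BETWEEN a AND b requires a <= b to match anything

Fix: Swap the bounds so the smaller value comes first

Corrected query:
SELECT id, kind, amount FROM transactions WHERE amount BETWEEN 624.79 AND 2631.36

Result:
id | kind       | amount 
---+------------+--------
2  | refund     | 1742.24
3  | withdrawal | 2010.16
7  | refund     | 2562.22
8  | withdrawal | 2496.53
9  | withdrawal | 727.02 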